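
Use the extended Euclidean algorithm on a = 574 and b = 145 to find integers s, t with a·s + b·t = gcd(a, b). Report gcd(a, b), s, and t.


Euclidean algorithm on (574, 145) — divide until remainder is 0:
  574 = 3 · 145 + 139
  145 = 1 · 139 + 6
  139 = 23 · 6 + 1
  6 = 6 · 1 + 0
gcd(574, 145) = 1.
Track Bezout coefficients alongside the remainders: start with r₀ = 574 = a·1 + b·0 (s = 1, t = 0) and r₁ = 145 = a·0 + b·1 (s = 0, t = 1); each new remainder r_{k+1} = r_{k-1} − q_k·r_k inherits s_{k+1} = s_{k-1} − q_k·s_k, t_{k+1} = t_{k-1} − q_k·t_k, so r_k = a·s_k + b·t_k at every step:
  q = 3: r = 139, s = 1 − 3·0 = 1, t = 0 − 3·1 = -3  (check: 574·1 + 145·(-3) = 139)
  q = 1: r = 6, s = 0 − 1·1 = -1, t = 1 − 1·(-3) = 4  (check: 574·(-1) + 145·4 = 6)
  q = 23: r = 1, s = 1 − 23·(-1) = 24, t = -3 − 23·4 = -95  (check: 574·24 + 145·(-95) = 1)
The row with r = 1 (the gcd) gives the Bezout coefficients s = 24, t = -95.
Result: 574 · (24) + 145 · (-95) = 1.

gcd(574, 145) = 1; s = 24, t = -95 (check: 574·24 + 145·(-95) = 1).


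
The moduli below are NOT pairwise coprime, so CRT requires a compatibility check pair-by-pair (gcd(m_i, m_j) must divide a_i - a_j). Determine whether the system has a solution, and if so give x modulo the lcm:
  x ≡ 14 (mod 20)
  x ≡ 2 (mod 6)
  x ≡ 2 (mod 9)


Moduli 20, 6, 9 are not pairwise coprime, so CRT works modulo lcm(m_i) when all pairwise compatibility conditions hold.
Pairwise compatibility: gcd(m_i, m_j) must divide a_i - a_j for every pair.
Merge one congruence at a time:
  Start: x ≡ 14 (mod 20).
  Combine with x ≡ 2 (mod 6): gcd(20, 6) = 2; 2 - 14 = -12, which IS divisible by 2, so compatible.
    Write x = 14 + 20·t and substitute into x ≡ 2 (mod 6): 20·t ≡ 2 − 14 = -12 (mod 6).
    Divide the congruence (and modulus) by g = 2: 10·t ≡ -6 (mod 3).
    Reduce coefficients mod 3: 1·t ≡ 0 (mod 3).
    So t ≡ 0 (mod 3).
    Then x = 14 + 20·0 = 14, valid modulo lcm(20, 6) = 60: x ≡ 14 (mod 60).
  Combine with x ≡ 2 (mod 9): gcd(60, 9) = 3; 2 - 14 = -12, which IS divisible by 3, so compatible.
    Write x = 14 + 60·t and substitute into x ≡ 2 (mod 9): 60·t ≡ 2 − 14 = -12 (mod 9).
    Divide the congruence (and modulus) by g = 3: 20·t ≡ -4 (mod 3).
    Reduce coefficients mod 3: 2·t ≡ 2 (mod 3).
    The inverse of 2 mod 3 is 2 (since 2·2 = 4 = 1·3 + 1), so t ≡ 2·2 = 4 ≡ 1 (mod 3).
    Then x = 14 + 60·1 = 74, valid modulo lcm(60, 9) = 180: x ≡ 74 (mod 180).
Verify: 74 mod 20 = 14, 74 mod 6 = 2, 74 mod 9 = 2.

x ≡ 74 (mod 180).


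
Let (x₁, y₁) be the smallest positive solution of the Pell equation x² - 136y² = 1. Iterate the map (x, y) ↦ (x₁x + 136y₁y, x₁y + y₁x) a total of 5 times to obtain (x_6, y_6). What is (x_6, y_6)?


Step 1: Find the fundamental solution (x₁, y₁) of x² - 136y² = 1.
  Expand √136 as a continued fraction. a₀ = ⌊√136⌋ = 11; iterate m_{k+1} = d_k·a_k − m_k, d_{k+1} = (136 − m_{k+1}²)/d_k, a_{k+1} = ⌊(a₀ + m_{k+1})/d_{k+1}⌋ (starting m₀ = 0, d₀ = 1), with convergents p_k = a_k·p_{k-1} + p_{k-2}, q_k = a_k·q_{k-1} + q_{k-2} (p₋₁ = 1, q₋₁ = 0):
  k = 0: a₀ = 11; p₀/q₀ = 11/1; p₀² − 136·q₀² = 121 − 136 = -15.
  k = 1: m = 11, d = 15, a = ⌊(11 + 11)/15⌋ = 1; p/q = (1·11 + 1)/(1·1 + 0) = 12/1; p² − 136·q² = 144 − 136 = 8.
  k = 2: m = 4, d = 8, a = ⌊(11 + 4)/8⌋ = 1; p/q = (1·12 + 11)/(1·1 + 1) = 23/2; p² − 136·q² = 529 − 544 = -15.
  k = 3: m = 4, d = 15, a = ⌊(11 + 4)/15⌋ = 1; p/q = (1·23 + 12)/(1·2 + 1) = 35/3; p² − 136·q² = 1225 − 1224 = 1.
  The first convergent with p² − 136·q² = 1 gives the fundamental solution (x₁, y₁) = (35, 3).
Step 2: Apply the recurrence (x_{n+1}, y_{n+1}) = (x₁x_n + 136y₁y_n, x₁y_n + y₁x_n) repeatedly.
  From (x_1, y_1) = (35, 3): x_2 = 35·35 + 136·3·3 = 2449; y_2 = 35·3 + 3·35 = 210.
  From (x_2, y_2) = (2449, 210): x_3 = 35·2449 + 136·3·210 = 171395; y_3 = 35·210 + 3·2449 = 14697.
  From (x_3, y_3) = (171395, 14697): x_4 = 35·171395 + 136·3·14697 = 11995201; y_4 = 35·14697 + 3·171395 = 1028580.
  From (x_4, y_4) = (11995201, 1028580): x_5 = 35·11995201 + 136·3·1028580 = 839492675; y_5 = 35·1028580 + 3·11995201 = 71985903.
  From (x_5, y_5) = (839492675, 71985903): x_6 = 35·839492675 + 136·3·71985903 = 58752492049; y_6 = 35·71985903 + 3·839492675 = 5037984630.
Step 3: Verify x_6² - 136·y_6² = 3451855321967808218401 - 3451855321967808218400 = 1 (should be 1). ✓

(x_1, y_1) = (35, 3); (x_6, y_6) = (58752492049, 5037984630).


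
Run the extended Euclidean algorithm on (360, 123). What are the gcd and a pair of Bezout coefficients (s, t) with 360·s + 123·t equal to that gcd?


Euclidean algorithm on (360, 123) — divide until remainder is 0:
  360 = 2 · 123 + 114
  123 = 1 · 114 + 9
  114 = 12 · 9 + 6
  9 = 1 · 6 + 3
  6 = 2 · 3 + 0
gcd(360, 123) = 3.
Track Bezout coefficients alongside the remainders: start with r₀ = 360 = a·1 + b·0 (s = 1, t = 0) and r₁ = 123 = a·0 + b·1 (s = 0, t = 1); each new remainder r_{k+1} = r_{k-1} − q_k·r_k inherits s_{k+1} = s_{k-1} − q_k·s_k, t_{k+1} = t_{k-1} − q_k·t_k, so r_k = a·s_k + b·t_k at every step:
  q = 2: r = 114, s = 1 − 2·0 = 1, t = 0 − 2·1 = -2  (check: 360·1 + 123·(-2) = 114)
  q = 1: r = 9, s = 0 − 1·1 = -1, t = 1 − 1·(-2) = 3  (check: 360·(-1) + 123·3 = 9)
  q = 12: r = 6, s = 1 − 12·(-1) = 13, t = -2 − 12·3 = -38  (check: 360·13 + 123·(-38) = 6)
  q = 1: r = 3, s = -1 − 1·13 = -14, t = 3 − 1·(-38) = 41  (check: 360·(-14) + 123·41 = 3)
The row with r = 3 (the gcd) gives the Bezout coefficients s = -14, t = 41.
Result: 360 · (-14) + 123 · (41) = 3.

gcd(360, 123) = 3; s = -14, t = 41 (check: 360·(-14) + 123·41 = 3).


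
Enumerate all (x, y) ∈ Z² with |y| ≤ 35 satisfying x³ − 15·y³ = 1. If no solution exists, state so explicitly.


The equation is x³ - 15y³ = 1. For fixed y, x³ = 15·y³ + 1, so a solution requires the RHS to be a perfect cube.
Strategy: iterate y from -35 to 35, compute RHS = 15·y³ + 1, and check whether it is a (positive or negative) perfect cube.
Check small values of y:
  y = 0: RHS = 1 = (1)³ ⇒ x = 1 works.
  y = 1: RHS = 16 is not a perfect cube.
  y = -1: RHS = -14 is not a perfect cube.
  y = 2: RHS = 121 is not a perfect cube.
  y = -2: RHS = -119 is not a perfect cube.
  y = 3: RHS = 406 is not a perfect cube.
  y = -3: RHS = -404 is not a perfect cube.
Continuing the search up to |y| = 35 finds no further solutions beyond those listed.
Collected solutions: (1, 0).

Solutions (with |y| ≤ 35): (1, 0).


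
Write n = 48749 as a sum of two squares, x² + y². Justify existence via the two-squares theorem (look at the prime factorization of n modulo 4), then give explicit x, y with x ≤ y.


Step 1: Factor n = 48749 = 29 · 41^2.
Step 2: Check the mod-4 condition on each prime factor: 29 ≡ 1 (mod 4), exponent 1; 41 ≡ 1 (mod 4), exponent 2.
All primes ≡ 3 (mod 4) appear to even exponent (or don't appear), so by the two-squares theorem n IS expressible as a sum of two squares.
Step 3: Build a representation. Here n = 29 · 41 · 41 is a product of primes ≡ 1 (mod 4). Each prime p ≡ 1 (mod 4) is itself a sum of two squares; find a² by testing p − a² for a perfect square:
  29: 29 − 1² = 28, 29 − 2² = 25 = 5² ⇒ 29 = 2² + 5².
  41: 41 − 1² = 40, 41 − 2² = 37, 41 − 3² = 32, 41 − 4² = 25 = 5² ⇒ 41 = 4² + 5².
  Combine using the Brahmagupta–Fibonacci identity (a² + b²)(c² + d²) = (ac − bd)² + (ad + bc)² = (ac + bd)² + (ad − bc)²:
  29 · 41 = 1189: from (2² + 5²)(4² + 5²), take (2·4 − 5·5, 2·5 + 5·4) = (8 − 25, 10 + 20) = (-17, 30); dropping signs (only squares matter) gives (17, 30); check 17² + 30² = 289 + 900 = 1189 ✓.
  1189 · 41 = 48749: from (17² + 30²)(4² + 5²), take (17·4 − 30·5, 17·5 + 30·4) = (68 − 150, 85 + 120) = (-82, 205); dropping signs (only squares matter) gives (82, 205); check 82² + 205² = 6724 + 42025 = 48749 ✓.
Step 4: Order so x ≤ y and verify: 82² + 205² = 6724 + 42025 = 48749 = n. ✓

n = 48749 = 82² + 205² (one valid representation with x ≤ y).


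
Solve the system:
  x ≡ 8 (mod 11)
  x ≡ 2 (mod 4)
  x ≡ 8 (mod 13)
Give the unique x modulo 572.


Moduli 11, 4, 13 are pairwise coprime; by CRT there is a unique solution modulo M = 11 · 4 · 13 = 572.
Solve pairwise, accumulating the modulus:
  Start with x ≡ 8 (mod 11).
  Combine with x ≡ 2 (mod 4): since gcd(11, 4) = 1, we get a unique residue mod 44.
    Write x = 8 + 11·t and substitute into x ≡ 2 (mod 4): 11·t ≡ 2 − 8 = -6 (mod 4).
    Reduce coefficients mod 4: 3·t ≡ 2 (mod 4).
    The inverse of 3 mod 4 is 3 (since 3·3 = 9 = 2·4 + 1), so t ≡ 3·2 = 6 ≡ 2 (mod 4).
    Then x = 8 + 11·2 = 30, valid modulo lcm(11, 4) = 44: x ≡ 30 (mod 44).
  Combine with x ≡ 8 (mod 13): since gcd(44, 13) = 1, we get a unique residue mod 572.
    Write x = 30 + 44·t and substitute into x ≡ 8 (mod 13): 44·t ≡ 8 − 30 = -22 (mod 13).
    Reduce coefficients mod 13: 5·t ≡ 4 (mod 13).
    The inverse of 5 mod 13 is 8 (since 5·8 = 40 = 3·13 + 1), so t ≡ 8·4 = 32 ≡ 6 (mod 13).
    Then x = 30 + 44·6 = 294, valid modulo lcm(44, 13) = 572: x ≡ 294 (mod 572).
Verify: 294 mod 11 = 8 ✓, 294 mod 4 = 2 ✓, 294 mod 13 = 8 ✓.

x ≡ 294 (mod 572).


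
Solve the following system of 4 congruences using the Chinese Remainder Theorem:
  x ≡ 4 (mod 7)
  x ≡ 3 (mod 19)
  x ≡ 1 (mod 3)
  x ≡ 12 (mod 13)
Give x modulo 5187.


Product of moduli M = 7 · 19 · 3 · 13 = 5187.
Merge one congruence at a time:
  Start: x ≡ 4 (mod 7).
  Combine with x ≡ 3 (mod 19); new modulus lcm = 133.
    Write x = 4 + 7·t and substitute into x ≡ 3 (mod 19): 7·t ≡ 3 − 4 = -1 (mod 19).
    Reduce coefficients mod 19: 7·t ≡ 18 (mod 19).
    The inverse of 7 mod 19 is 11 (since 7·11 = 77 = 4·19 + 1), so t ≡ 11·18 = 198 ≡ 8 (mod 19).
    Then x = 4 + 7·8 = 60, valid modulo lcm(7, 19) = 133: x ≡ 60 (mod 133).
  Combine with x ≡ 1 (mod 3); new modulus lcm = 399.
    Write x = 60 + 133·t and substitute into x ≡ 1 (mod 3): 133·t ≡ 1 − 60 = -59 (mod 3).
    Reduce coefficients mod 3: 1·t ≡ 1 (mod 3).
    So t ≡ 1 (mod 3).
    Then x = 60 + 133·1 = 193, valid modulo lcm(133, 3) = 399: x ≡ 193 (mod 399).
  Combine with x ≡ 12 (mod 13); new modulus lcm = 5187.
    Write x = 193 + 399·t and substitute into x ≡ 12 (mod 13): 399·t ≡ 12 − 193 = -181 (mod 13).
    Reduce coefficients mod 13: 9·t ≡ 1 (mod 13).
    The inverse of 9 mod 13 is 3 (since 9·3 = 27 = 2·13 + 1), so t ≡ 3·1 = 3 ≡ 3 (mod 13).
    Then x = 193 + 399·3 = 1390, valid modulo lcm(399, 13) = 5187: x ≡ 1390 (mod 5187).
Verify against each original: 1390 mod 7 = 4, 1390 mod 19 = 3, 1390 mod 3 = 1, 1390 mod 13 = 12.

x ≡ 1390 (mod 5187).


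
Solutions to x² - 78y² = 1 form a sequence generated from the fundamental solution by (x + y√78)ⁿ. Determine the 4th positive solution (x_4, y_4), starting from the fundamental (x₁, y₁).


Step 1: Find the fundamental solution (x₁, y₁) of x² - 78y² = 1.
  Expand √78 as a continued fraction. a₀ = ⌊√78⌋ = 8; iterate m_{k+1} = d_k·a_k − m_k, d_{k+1} = (78 − m_{k+1}²)/d_k, a_{k+1} = ⌊(a₀ + m_{k+1})/d_{k+1}⌋ (starting m₀ = 0, d₀ = 1), with convergents p_k = a_k·p_{k-1} + p_{k-2}, q_k = a_k·q_{k-1} + q_{k-2} (p₋₁ = 1, q₋₁ = 0):
  k = 0: a₀ = 8; p₀/q₀ = 8/1; p₀² − 78·q₀² = 64 − 78 = -14.
  k = 1: m = 8, d = 14, a = ⌊(8 + 8)/14⌋ = 1; p/q = (1·8 + 1)/(1·1 + 0) = 9/1; p² − 78·q² = 81 − 78 = 3.
  k = 2: m = 6, d = 3, a = ⌊(8 + 6)/3⌋ = 4; p/q = (4·9 + 8)/(4·1 + 1) = 44/5; p² − 78·q² = 1936 − 1950 = -14.
  k = 3: m = 6, d = 14, a = ⌊(8 + 6)/14⌋ = 1; p/q = (1·44 + 9)/(1·5 + 1) = 53/6; p² − 78·q² = 2809 − 2808 = 1.
  The first convergent with p² − 78·q² = 1 gives the fundamental solution (x₁, y₁) = (53, 6).
Step 2: Apply the recurrence (x_{n+1}, y_{n+1}) = (x₁x_n + 78y₁y_n, x₁y_n + y₁x_n) repeatedly.
  From (x_1, y_1) = (53, 6): x_2 = 53·53 + 78·6·6 = 5617; y_2 = 53·6 + 6·53 = 636.
  From (x_2, y_2) = (5617, 636): x_3 = 53·5617 + 78·6·636 = 595349; y_3 = 53·636 + 6·5617 = 67410.
  From (x_3, y_3) = (595349, 67410): x_4 = 53·595349 + 78·6·67410 = 63101377; y_4 = 53·67410 + 6·595349 = 7144824.
Step 3: Verify x_4² - 78·y_4² = 3981783779296129 - 3981783779296128 = 1 (should be 1). ✓

(x_1, y_1) = (53, 6); (x_4, y_4) = (63101377, 7144824).


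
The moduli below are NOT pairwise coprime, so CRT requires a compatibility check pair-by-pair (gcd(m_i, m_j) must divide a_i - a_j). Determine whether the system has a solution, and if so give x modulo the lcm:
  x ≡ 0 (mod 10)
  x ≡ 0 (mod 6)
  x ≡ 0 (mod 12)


Moduli 10, 6, 12 are not pairwise coprime, so CRT works modulo lcm(m_i) when all pairwise compatibility conditions hold.
Pairwise compatibility: gcd(m_i, m_j) must divide a_i - a_j for every pair.
Merge one congruence at a time:
  Start: x ≡ 0 (mod 10).
  Combine with x ≡ 0 (mod 6): gcd(10, 6) = 2; 0 - 0 = 0, which IS divisible by 2, so compatible.
    Write x = 0 + 10·t and substitute into x ≡ 0 (mod 6): 10·t ≡ 0 − 0 = 0 (mod 6).
    Divide the congruence (and modulus) by g = 2: 5·t ≡ 0 (mod 3).
    Reduce coefficients mod 3: 2·t ≡ 0 (mod 3).
    The inverse of 2 mod 3 is 2 (since 2·2 = 4 = 1·3 + 1), so t ≡ 2·0 = 0 ≡ 0 (mod 3).
    Then x = 0 + 10·0 = 0, valid modulo lcm(10, 6) = 30: x ≡ 0 (mod 30).
  Combine with x ≡ 0 (mod 12): gcd(30, 12) = 6; 0 - 0 = 0, which IS divisible by 6, so compatible.
    Write x = 0 + 30·t and substitute into x ≡ 0 (mod 12): 30·t ≡ 0 − 0 = 0 (mod 12).
    Divide the congruence (and modulus) by g = 6: 5·t ≡ 0 (mod 2).
    Reduce coefficients mod 2: 1·t ≡ 0 (mod 2).
    So t ≡ 0 (mod 2).
    Then x = 0 + 30·0 = 0, valid modulo lcm(30, 12) = 60: x ≡ 0 (mod 60).
Verify: 0 mod 10 = 0, 0 mod 6 = 0, 0 mod 12 = 0.

x ≡ 0 (mod 60).


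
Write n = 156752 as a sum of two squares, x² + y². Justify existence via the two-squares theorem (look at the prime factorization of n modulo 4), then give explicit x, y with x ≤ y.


Step 1: Factor n = 156752 = 2^4 · 97 · 101.
Step 2: Check the mod-4 condition on each prime factor: 2 = 2 (special); 97 ≡ 1 (mod 4), exponent 1; 101 ≡ 1 (mod 4), exponent 1.
All primes ≡ 3 (mod 4) appear to even exponent (or don't appear), so by the two-squares theorem n IS expressible as a sum of two squares.
Step 3: Build a representation. Group n = k² · m with k = 4 and m = 97 · 101 = 9797 (a product of primes ≡ 1 (mod 4)); a representation of m scales to one of n via (k·x)² + (k·y)² = k²(x² + y²). Each prime p ≡ 1 (mod 4) is itself a sum of two squares; find a² by testing p − a² for a perfect square:
  97: 97 − 1² = 96, 97 − 2² = 93, 97 − 3² = 88, 97 − 4² = 81 = 9² ⇒ 97 = 4² + 9².
  101: 101 − 1² = 100 = 10² ⇒ 101 = 1² + 10².
  Combine using the Brahmagupta–Fibonacci identity (a² + b²)(c² + d²) = (ac − bd)² + (ad + bc)² = (ac + bd)² + (ad − bc)²:
  97 · 101 = 9797: from (4² + 9²)(1² + 10²), take (4·1 − 9·10, 4·10 + 9·1) = (4 − 90, 40 + 9) = (-86, 49); dropping signs (only squares matter) gives (86, 49); check 86² + 49² = 7396 + 2401 = 9797 ✓.
  Scale by k = 4: (4·86, 4·49) = (344, 196).
Step 4: Order so x ≤ y and verify: 196² + 344² = 38416 + 118336 = 156752 = n. ✓

n = 156752 = 196² + 344² (one valid representation with x ≤ y).


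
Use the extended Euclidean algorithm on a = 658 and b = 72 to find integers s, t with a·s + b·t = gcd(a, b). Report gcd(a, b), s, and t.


Euclidean algorithm on (658, 72) — divide until remainder is 0:
  658 = 9 · 72 + 10
  72 = 7 · 10 + 2
  10 = 5 · 2 + 0
gcd(658, 72) = 2.
Track Bezout coefficients alongside the remainders: start with r₀ = 658 = a·1 + b·0 (s = 1, t = 0) and r₁ = 72 = a·0 + b·1 (s = 0, t = 1); each new remainder r_{k+1} = r_{k-1} − q_k·r_k inherits s_{k+1} = s_{k-1} − q_k·s_k, t_{k+1} = t_{k-1} − q_k·t_k, so r_k = a·s_k + b·t_k at every step:
  q = 9: r = 10, s = 1 − 9·0 = 1, t = 0 − 9·1 = -9  (check: 658·1 + 72·(-9) = 10)
  q = 7: r = 2, s = 0 − 7·1 = -7, t = 1 − 7·(-9) = 64  (check: 658·(-7) + 72·64 = 2)
The row with r = 2 (the gcd) gives the Bezout coefficients s = -7, t = 64.
Result: 658 · (-7) + 72 · (64) = 2.

gcd(658, 72) = 2; s = -7, t = 64 (check: 658·(-7) + 72·64 = 2).


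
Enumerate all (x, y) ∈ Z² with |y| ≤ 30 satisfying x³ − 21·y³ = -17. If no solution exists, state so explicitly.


The equation is x³ - 21y³ = -17. For fixed y, x³ = 21·y³ − 17, so a solution requires the RHS to be a perfect cube.
Strategy: iterate y from -30 to 30, compute RHS = 21·y³ − 17, and check whether it is a (positive or negative) perfect cube.
Check small values of y:
  y = 0: RHS = -17 is not a perfect cube.
  y = 1: RHS = 4 is not a perfect cube.
  y = -1: RHS = -38 is not a perfect cube.
  y = 2: RHS = 151 is not a perfect cube.
  y = -2: RHS = -185 is not a perfect cube.
  y = 3: RHS = 550 is not a perfect cube.
  y = -3: RHS = -584 is not a perfect cube.
Continuing the search up to |y| = 30 finds no solutions either.
No (x, y) in the scanned range satisfies the equation.

No integer solutions with |y| ≤ 30.


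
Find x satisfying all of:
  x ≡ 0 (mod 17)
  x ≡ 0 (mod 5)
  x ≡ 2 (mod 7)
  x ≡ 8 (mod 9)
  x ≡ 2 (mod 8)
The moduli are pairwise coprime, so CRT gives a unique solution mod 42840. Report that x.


Product of moduli M = 17 · 5 · 7 · 9 · 8 = 42840.
Merge one congruence at a time:
  Start: x ≡ 0 (mod 17).
  Combine with x ≡ 0 (mod 5); new modulus lcm = 85.
    Write x = 0 + 17·t and substitute into x ≡ 0 (mod 5): 17·t ≡ 0 − 0 = 0 (mod 5).
    Reduce coefficients mod 5: 2·t ≡ 0 (mod 5).
    The inverse of 2 mod 5 is 3 (since 2·3 = 6 = 1·5 + 1), so t ≡ 3·0 = 0 ≡ 0 (mod 5).
    Then x = 0 + 17·0 = 0, valid modulo lcm(17, 5) = 85: x ≡ 0 (mod 85).
  Combine with x ≡ 2 (mod 7); new modulus lcm = 595.
    Write x = 0 + 85·t and substitute into x ≡ 2 (mod 7): 85·t ≡ 2 − 0 = 2 (mod 7).
    Reduce coefficients mod 7: 1·t ≡ 2 (mod 7).
    So t ≡ 2 (mod 7).
    Then x = 0 + 85·2 = 170, valid modulo lcm(85, 7) = 595: x ≡ 170 (mod 595).
  Combine with x ≡ 8 (mod 9); new modulus lcm = 5355.
    Write x = 170 + 595·t and substitute into x ≡ 8 (mod 9): 595·t ≡ 8 − 170 = -162 (mod 9).
    Reduce coefficients mod 9: 1·t ≡ 0 (mod 9).
    So t ≡ 0 (mod 9).
    Then x = 170 + 595·0 = 170, valid modulo lcm(595, 9) = 5355: x ≡ 170 (mod 5355).
  Combine with x ≡ 2 (mod 8); new modulus lcm = 42840.
    Write x = 170 + 5355·t and substitute into x ≡ 2 (mod 8): 5355·t ≡ 2 − 170 = -168 (mod 8).
    Reduce coefficients mod 8: 3·t ≡ 0 (mod 8).
    The inverse of 3 mod 8 is 3 (since 3·3 = 9 = 1·8 + 1), so t ≡ 3·0 = 0 ≡ 0 (mod 8).
    Then x = 170 + 5355·0 = 170, valid modulo lcm(5355, 8) = 42840: x ≡ 170 (mod 42840).
Verify against each original: 170 mod 17 = 0, 170 mod 5 = 0, 170 mod 7 = 2, 170 mod 9 = 8, 170 mod 8 = 2.

x ≡ 170 (mod 42840).


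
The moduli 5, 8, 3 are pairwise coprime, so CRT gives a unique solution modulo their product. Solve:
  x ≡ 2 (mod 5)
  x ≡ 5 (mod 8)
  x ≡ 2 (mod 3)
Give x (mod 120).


Moduli 5, 8, 3 are pairwise coprime; by CRT there is a unique solution modulo M = 5 · 8 · 3 = 120.
Solve pairwise, accumulating the modulus:
  Start with x ≡ 2 (mod 5).
  Combine with x ≡ 5 (mod 8): since gcd(5, 8) = 1, we get a unique residue mod 40.
    Write x = 2 + 5·t and substitute into x ≡ 5 (mod 8): 5·t ≡ 5 − 2 = 3 (mod 8).
    The inverse of 5 mod 8 is 5 (since 5·5 = 25 = 3·8 + 1), so t ≡ 5·3 = 15 ≡ 7 (mod 8).
    Then x = 2 + 5·7 = 37, valid modulo lcm(5, 8) = 40: x ≡ 37 (mod 40).
  Combine with x ≡ 2 (mod 3): since gcd(40, 3) = 1, we get a unique residue mod 120.
    Write x = 37 + 40·t and substitute into x ≡ 2 (mod 3): 40·t ≡ 2 − 37 = -35 (mod 3).
    Reduce coefficients mod 3: 1·t ≡ 1 (mod 3).
    So t ≡ 1 (mod 3).
    Then x = 37 + 40·1 = 77, valid modulo lcm(40, 3) = 120: x ≡ 77 (mod 120).
Verify: 77 mod 5 = 2 ✓, 77 mod 8 = 5 ✓, 77 mod 3 = 2 ✓.

x ≡ 77 (mod 120).


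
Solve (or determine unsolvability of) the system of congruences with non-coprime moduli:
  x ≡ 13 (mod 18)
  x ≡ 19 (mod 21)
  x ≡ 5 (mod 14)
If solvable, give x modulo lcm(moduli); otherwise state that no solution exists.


Moduli 18, 21, 14 are not pairwise coprime, so CRT works modulo lcm(m_i) when all pairwise compatibility conditions hold.
Pairwise compatibility: gcd(m_i, m_j) must divide a_i - a_j for every pair.
Merge one congruence at a time:
  Start: x ≡ 13 (mod 18).
  Combine with x ≡ 19 (mod 21): gcd(18, 21) = 3; 19 - 13 = 6, which IS divisible by 3, so compatible.
    Write x = 13 + 18·t and substitute into x ≡ 19 (mod 21): 18·t ≡ 19 − 13 = 6 (mod 21).
    Divide the congruence (and modulus) by g = 3: 6·t ≡ 2 (mod 7).
    The inverse of 6 mod 7 is 6 (since 6·6 = 36 = 5·7 + 1), so t ≡ 6·2 = 12 ≡ 5 (mod 7).
    Then x = 13 + 18·5 = 103, valid modulo lcm(18, 21) = 126: x ≡ 103 (mod 126).
  Combine with x ≡ 5 (mod 14): gcd(126, 14) = 14; 5 - 103 = -98, which IS divisible by 14, so compatible.
    Write x = 103 + 126·t and substitute into x ≡ 5 (mod 14): 126·t ≡ 5 − 103 = -98 (mod 14).
    Divide the congruence (and modulus) by g = 14: 9·t ≡ -7 (mod 1).
    Modulo 1 every t works; take t = 0.
    Then x = 103 + 126·0 = 103, valid modulo lcm(126, 14) = 126: x ≡ 103 (mod 126).
Verify: 103 mod 18 = 13, 103 mod 21 = 19, 103 mod 14 = 5.

x ≡ 103 (mod 126).


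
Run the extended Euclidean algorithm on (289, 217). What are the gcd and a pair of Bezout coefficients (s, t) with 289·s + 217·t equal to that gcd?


Euclidean algorithm on (289, 217) — divide until remainder is 0:
  289 = 1 · 217 + 72
  217 = 3 · 72 + 1
  72 = 72 · 1 + 0
gcd(289, 217) = 1.
Track Bezout coefficients alongside the remainders: start with r₀ = 289 = a·1 + b·0 (s = 1, t = 0) and r₁ = 217 = a·0 + b·1 (s = 0, t = 1); each new remainder r_{k+1} = r_{k-1} − q_k·r_k inherits s_{k+1} = s_{k-1} − q_k·s_k, t_{k+1} = t_{k-1} − q_k·t_k, so r_k = a·s_k + b·t_k at every step:
  q = 1: r = 72, s = 1 − 1·0 = 1, t = 0 − 1·1 = -1  (check: 289·1 + 217·(-1) = 72)
  q = 3: r = 1, s = 0 − 3·1 = -3, t = 1 − 3·(-1) = 4  (check: 289·(-3) + 217·4 = 1)
The row with r = 1 (the gcd) gives the Bezout coefficients s = -3, t = 4.
Result: 289 · (-3) + 217 · (4) = 1.

gcd(289, 217) = 1; s = -3, t = 4 (check: 289·(-3) + 217·4 = 1).


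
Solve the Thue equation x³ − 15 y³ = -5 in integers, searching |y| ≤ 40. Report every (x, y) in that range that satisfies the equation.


The equation is x³ - 15y³ = -5. For fixed y, x³ = 15·y³ − 5, so a solution requires the RHS to be a perfect cube.
Strategy: iterate y from -40 to 40, compute RHS = 15·y³ − 5, and check whether it is a (positive or negative) perfect cube.
Check small values of y:
  y = 0: RHS = -5 is not a perfect cube.
  y = 1: RHS = 10 is not a perfect cube.
  y = -1: RHS = -20 is not a perfect cube.
  y = 2: RHS = 115 is not a perfect cube.
  y = -2: RHS = -125 = (-5)³ ⇒ x = -5 works.
  y = 3: RHS = 400 is not a perfect cube.
  y = -3: RHS = -410 is not a perfect cube.
Continuing the search up to |y| = 40 finds no further solutions beyond those listed.
Collected solutions: (-5, -2).

Solutions (with |y| ≤ 40): (-5, -2).


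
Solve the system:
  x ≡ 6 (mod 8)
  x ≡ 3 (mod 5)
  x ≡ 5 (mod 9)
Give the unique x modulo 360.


Moduli 8, 5, 9 are pairwise coprime; by CRT there is a unique solution modulo M = 8 · 5 · 9 = 360.
Solve pairwise, accumulating the modulus:
  Start with x ≡ 6 (mod 8).
  Combine with x ≡ 3 (mod 5): since gcd(8, 5) = 1, we get a unique residue mod 40.
    Write x = 6 + 8·t and substitute into x ≡ 3 (mod 5): 8·t ≡ 3 − 6 = -3 (mod 5).
    Reduce coefficients mod 5: 3·t ≡ 2 (mod 5).
    The inverse of 3 mod 5 is 2 (since 3·2 = 6 = 1·5 + 1), so t ≡ 2·2 = 4 ≡ 4 (mod 5).
    Then x = 6 + 8·4 = 38, valid modulo lcm(8, 5) = 40: x ≡ 38 (mod 40).
  Combine with x ≡ 5 (mod 9): since gcd(40, 9) = 1, we get a unique residue mod 360.
    Write x = 38 + 40·t and substitute into x ≡ 5 (mod 9): 40·t ≡ 5 − 38 = -33 (mod 9).
    Reduce coefficients mod 9: 4·t ≡ 3 (mod 9).
    The inverse of 4 mod 9 is 7 (since 4·7 = 28 = 3·9 + 1), so t ≡ 7·3 = 21 ≡ 3 (mod 9).
    Then x = 38 + 40·3 = 158, valid modulo lcm(40, 9) = 360: x ≡ 158 (mod 360).
Verify: 158 mod 8 = 6 ✓, 158 mod 5 = 3 ✓, 158 mod 9 = 5 ✓.

x ≡ 158 (mod 360).


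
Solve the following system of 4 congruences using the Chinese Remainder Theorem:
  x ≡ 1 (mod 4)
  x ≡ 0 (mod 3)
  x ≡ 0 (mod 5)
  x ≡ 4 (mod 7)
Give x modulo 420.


Product of moduli M = 4 · 3 · 5 · 7 = 420.
Merge one congruence at a time:
  Start: x ≡ 1 (mod 4).
  Combine with x ≡ 0 (mod 3); new modulus lcm = 12.
    Write x = 1 + 4·t and substitute into x ≡ 0 (mod 3): 4·t ≡ 0 − 1 = -1 (mod 3).
    Reduce coefficients mod 3: 1·t ≡ 2 (mod 3).
    So t ≡ 2 (mod 3).
    Then x = 1 + 4·2 = 9, valid modulo lcm(4, 3) = 12: x ≡ 9 (mod 12).
  Combine with x ≡ 0 (mod 5); new modulus lcm = 60.
    Write x = 9 + 12·t and substitute into x ≡ 0 (mod 5): 12·t ≡ 0 − 9 = -9 (mod 5).
    Reduce coefficients mod 5: 2·t ≡ 1 (mod 5).
    The inverse of 2 mod 5 is 3 (since 2·3 = 6 = 1·5 + 1), so t ≡ 3·1 = 3 ≡ 3 (mod 5).
    Then x = 9 + 12·3 = 45, valid modulo lcm(12, 5) = 60: x ≡ 45 (mod 60).
  Combine with x ≡ 4 (mod 7); new modulus lcm = 420.
    Write x = 45 + 60·t and substitute into x ≡ 4 (mod 7): 60·t ≡ 4 − 45 = -41 (mod 7).
    Reduce coefficients mod 7: 4·t ≡ 1 (mod 7).
    The inverse of 4 mod 7 is 2 (since 4·2 = 8 = 1·7 + 1), so t ≡ 2·1 = 2 ≡ 2 (mod 7).
    Then x = 45 + 60·2 = 165, valid modulo lcm(60, 7) = 420: x ≡ 165 (mod 420).
Verify against each original: 165 mod 4 = 1, 165 mod 3 = 0, 165 mod 5 = 0, 165 mod 7 = 4.

x ≡ 165 (mod 420).


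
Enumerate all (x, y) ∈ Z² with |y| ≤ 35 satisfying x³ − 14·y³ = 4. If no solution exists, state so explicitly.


The equation is x³ - 14y³ = 4. For fixed y, x³ = 14·y³ + 4, so a solution requires the RHS to be a perfect cube.
Strategy: iterate y from -35 to 35, compute RHS = 14·y³ + 4, and check whether it is a (positive or negative) perfect cube.
Check small values of y:
  y = 0: RHS = 4 is not a perfect cube.
  y = 1: RHS = 18 is not a perfect cube.
  y = -1: RHS = -10 is not a perfect cube.
  y = 2: RHS = 116 is not a perfect cube.
  y = -2: RHS = -108 is not a perfect cube.
  y = 3: RHS = 382 is not a perfect cube.
  y = -3: RHS = -374 is not a perfect cube.
Continuing the search up to |y| = 35 finds no solutions either.
No (x, y) in the scanned range satisfies the equation.

No integer solutions with |y| ≤ 35.


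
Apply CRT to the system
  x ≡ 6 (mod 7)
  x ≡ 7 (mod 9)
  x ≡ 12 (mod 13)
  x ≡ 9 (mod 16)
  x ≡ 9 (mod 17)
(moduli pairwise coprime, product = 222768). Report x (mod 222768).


Product of moduli M = 7 · 9 · 13 · 16 · 17 = 222768.
Merge one congruence at a time:
  Start: x ≡ 6 (mod 7).
  Combine with x ≡ 7 (mod 9); new modulus lcm = 63.
    Write x = 6 + 7·t and substitute into x ≡ 7 (mod 9): 7·t ≡ 7 − 6 = 1 (mod 9).
    The inverse of 7 mod 9 is 4 (since 7·4 = 28 = 3·9 + 1), so t ≡ 4·1 = 4 ≡ 4 (mod 9).
    Then x = 6 + 7·4 = 34, valid modulo lcm(7, 9) = 63: x ≡ 34 (mod 63).
  Combine with x ≡ 12 (mod 13); new modulus lcm = 819.
    Write x = 34 + 63·t and substitute into x ≡ 12 (mod 13): 63·t ≡ 12 − 34 = -22 (mod 13).
    Reduce coefficients mod 13: 11·t ≡ 4 (mod 13).
    The inverse of 11 mod 13 is 6 (since 11·6 = 66 = 5·13 + 1), so t ≡ 6·4 = 24 ≡ 11 (mod 13).
    Then x = 34 + 63·11 = 727, valid modulo lcm(63, 13) = 819: x ≡ 727 (mod 819).
  Combine with x ≡ 9 (mod 16); new modulus lcm = 13104.
    Write x = 727 + 819·t and substitute into x ≡ 9 (mod 16): 819·t ≡ 9 − 727 = -718 (mod 16).
    Reduce coefficients mod 16: 3·t ≡ 2 (mod 16).
    The inverse of 3 mod 16 is 11 (since 3·11 = 33 = 2·16 + 1), so t ≡ 11·2 = 22 ≡ 6 (mod 16).
    Then x = 727 + 819·6 = 5641, valid modulo lcm(819, 16) = 13104: x ≡ 5641 (mod 13104).
  Combine with x ≡ 9 (mod 17); new modulus lcm = 222768.
    Write x = 5641 + 13104·t and substitute into x ≡ 9 (mod 17): 13104·t ≡ 9 − 5641 = -5632 (mod 17).
    Reduce coefficients mod 17: 14·t ≡ 12 (mod 17).
    The inverse of 14 mod 17 is 11 (since 14·11 = 154 = 9·17 + 1), so t ≡ 11·12 = 132 ≡ 13 (mod 17).
    Then x = 5641 + 13104·13 = 175993, valid modulo lcm(13104, 17) = 222768: x ≡ 175993 (mod 222768).
Verify against each original: 175993 mod 7 = 6, 175993 mod 9 = 7, 175993 mod 13 = 12, 175993 mod 16 = 9, 175993 mod 17 = 9.

x ≡ 175993 (mod 222768).


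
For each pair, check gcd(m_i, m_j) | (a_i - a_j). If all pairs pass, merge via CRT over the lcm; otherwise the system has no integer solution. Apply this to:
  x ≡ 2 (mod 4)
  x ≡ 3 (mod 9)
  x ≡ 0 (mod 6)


Moduli 4, 9, 6 are not pairwise coprime, so CRT works modulo lcm(m_i) when all pairwise compatibility conditions hold.
Pairwise compatibility: gcd(m_i, m_j) must divide a_i - a_j for every pair.
Merge one congruence at a time:
  Start: x ≡ 2 (mod 4).
  Combine with x ≡ 3 (mod 9): gcd(4, 9) = 1; 3 - 2 = 1, which IS divisible by 1, so compatible.
    Write x = 2 + 4·t and substitute into x ≡ 3 (mod 9): 4·t ≡ 3 − 2 = 1 (mod 9).
    The inverse of 4 mod 9 is 7 (since 4·7 = 28 = 3·9 + 1), so t ≡ 7·1 = 7 ≡ 7 (mod 9).
    Then x = 2 + 4·7 = 30, valid modulo lcm(4, 9) = 36: x ≡ 30 (mod 36).
  Combine with x ≡ 0 (mod 6): gcd(36, 6) = 6; 0 - 30 = -30, which IS divisible by 6, so compatible.
    Write x = 30 + 36·t and substitute into x ≡ 0 (mod 6): 36·t ≡ 0 − 30 = -30 (mod 6).
    Divide the congruence (and modulus) by g = 6: 6·t ≡ -5 (mod 1).
    Modulo 1 every t works; take t = 0.
    Then x = 30 + 36·0 = 30, valid modulo lcm(36, 6) = 36: x ≡ 30 (mod 36).
Verify: 30 mod 4 = 2, 30 mod 9 = 3, 30 mod 6 = 0.

x ≡ 30 (mod 36).


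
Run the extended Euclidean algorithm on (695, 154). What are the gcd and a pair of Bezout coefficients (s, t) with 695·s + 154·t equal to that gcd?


Euclidean algorithm on (695, 154) — divide until remainder is 0:
  695 = 4 · 154 + 79
  154 = 1 · 79 + 75
  79 = 1 · 75 + 4
  75 = 18 · 4 + 3
  4 = 1 · 3 + 1
  3 = 3 · 1 + 0
gcd(695, 154) = 1.
Track Bezout coefficients alongside the remainders: start with r₀ = 695 = a·1 + b·0 (s = 1, t = 0) and r₁ = 154 = a·0 + b·1 (s = 0, t = 1); each new remainder r_{k+1} = r_{k-1} − q_k·r_k inherits s_{k+1} = s_{k-1} − q_k·s_k, t_{k+1} = t_{k-1} − q_k·t_k, so r_k = a·s_k + b·t_k at every step:
  q = 4: r = 79, s = 1 − 4·0 = 1, t = 0 − 4·1 = -4  (check: 695·1 + 154·(-4) = 79)
  q = 1: r = 75, s = 0 − 1·1 = -1, t = 1 − 1·(-4) = 5  (check: 695·(-1) + 154·5 = 75)
  q = 1: r = 4, s = 1 − 1·(-1) = 2, t = -4 − 1·5 = -9  (check: 695·2 + 154·(-9) = 4)
  q = 18: r = 3, s = -1 − 18·2 = -37, t = 5 − 18·(-9) = 167  (check: 695·(-37) + 154·167 = 3)
  q = 1: r = 1, s = 2 − 1·(-37) = 39, t = -9 − 1·167 = -176  (check: 695·39 + 154·(-176) = 1)
The row with r = 1 (the gcd) gives the Bezout coefficients s = 39, t = -176.
Result: 695 · (39) + 154 · (-176) = 1.

gcd(695, 154) = 1; s = 39, t = -176 (check: 695·39 + 154·(-176) = 1).


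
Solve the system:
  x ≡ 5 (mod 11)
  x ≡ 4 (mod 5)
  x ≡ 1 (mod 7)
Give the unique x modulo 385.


Moduli 11, 5, 7 are pairwise coprime; by CRT there is a unique solution modulo M = 11 · 5 · 7 = 385.
Solve pairwise, accumulating the modulus:
  Start with x ≡ 5 (mod 11).
  Combine with x ≡ 4 (mod 5): since gcd(11, 5) = 1, we get a unique residue mod 55.
    Write x = 5 + 11·t and substitute into x ≡ 4 (mod 5): 11·t ≡ 4 − 5 = -1 (mod 5).
    Reduce coefficients mod 5: 1·t ≡ 4 (mod 5).
    So t ≡ 4 (mod 5).
    Then x = 5 + 11·4 = 49, valid modulo lcm(11, 5) = 55: x ≡ 49 (mod 55).
  Combine with x ≡ 1 (mod 7): since gcd(55, 7) = 1, we get a unique residue mod 385.
    Write x = 49 + 55·t and substitute into x ≡ 1 (mod 7): 55·t ≡ 1 − 49 = -48 (mod 7).
    Reduce coefficients mod 7: 6·t ≡ 1 (mod 7).
    The inverse of 6 mod 7 is 6 (since 6·6 = 36 = 5·7 + 1), so t ≡ 6·1 = 6 ≡ 6 (mod 7).
    Then x = 49 + 55·6 = 379, valid modulo lcm(55, 7) = 385: x ≡ 379 (mod 385).
Verify: 379 mod 11 = 5 ✓, 379 mod 5 = 4 ✓, 379 mod 7 = 1 ✓.

x ≡ 379 (mod 385).


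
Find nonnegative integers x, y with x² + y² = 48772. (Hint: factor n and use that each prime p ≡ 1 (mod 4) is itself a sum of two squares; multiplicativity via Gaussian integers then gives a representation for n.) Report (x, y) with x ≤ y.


Step 1: Factor n = 48772 = 2^2 · 89 · 137.
Step 2: Check the mod-4 condition on each prime factor: 2 = 2 (special); 89 ≡ 1 (mod 4), exponent 1; 137 ≡ 1 (mod 4), exponent 1.
All primes ≡ 3 (mod 4) appear to even exponent (or don't appear), so by the two-squares theorem n IS expressible as a sum of two squares.
Step 3: Build a representation. Group n = k² · m with k = 2 and m = 89 · 137 = 12193 (a product of primes ≡ 1 (mod 4)); a representation of m scales to one of n via (k·x)² + (k·y)² = k²(x² + y²). Each prime p ≡ 1 (mod 4) is itself a sum of two squares; find a² by testing p − a² for a perfect square:
  89: 89 − 1² = 88, 89 − 2² = 85, 89 − 3² = 80, 89 − 4² = 73, 89 − 5² = 64 = 8² ⇒ 89 = 5² + 8².
  137: 137 − 1² = 136, 137 − 2² = 133, 137 − 3² = 128, 137 − 4² = 121 = 11² ⇒ 137 = 4² + 11².
  Combine using the Brahmagupta–Fibonacci identity (a² + b²)(c² + d²) = (ac − bd)² + (ad + bc)² = (ac + bd)² + (ad − bc)²:
  89 · 137 = 12193: from (5² + 8²)(4² + 11²), take (5·4 − 8·11, 5·11 + 8·4) = (20 − 88, 55 + 32) = (-68, 87); dropping signs (only squares matter) gives (68, 87); check 68² + 87² = 4624 + 7569 = 12193 ✓.
  Scale by k = 2: (2·68, 2·87) = (136, 174).
Step 4: Order so x ≤ y and verify: 136² + 174² = 18496 + 30276 = 48772 = n. ✓

n = 48772 = 136² + 174² (one valid representation with x ≤ y).


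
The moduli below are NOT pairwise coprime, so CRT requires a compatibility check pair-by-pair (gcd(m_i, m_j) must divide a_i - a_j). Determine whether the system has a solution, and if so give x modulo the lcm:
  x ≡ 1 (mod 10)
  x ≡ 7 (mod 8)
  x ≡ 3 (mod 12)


Moduli 10, 8, 12 are not pairwise coprime, so CRT works modulo lcm(m_i) when all pairwise compatibility conditions hold.
Pairwise compatibility: gcd(m_i, m_j) must divide a_i - a_j for every pair.
Merge one congruence at a time:
  Start: x ≡ 1 (mod 10).
  Combine with x ≡ 7 (mod 8): gcd(10, 8) = 2; 7 - 1 = 6, which IS divisible by 2, so compatible.
    Write x = 1 + 10·t and substitute into x ≡ 7 (mod 8): 10·t ≡ 7 − 1 = 6 (mod 8).
    Divide the congruence (and modulus) by g = 2: 5·t ≡ 3 (mod 4).
    Reduce coefficients mod 4: 1·t ≡ 3 (mod 4).
    So t ≡ 3 (mod 4).
    Then x = 1 + 10·3 = 31, valid modulo lcm(10, 8) = 40: x ≡ 31 (mod 40).
  Combine with x ≡ 3 (mod 12): gcd(40, 12) = 4; 3 - 31 = -28, which IS divisible by 4, so compatible.
    Write x = 31 + 40·t and substitute into x ≡ 3 (mod 12): 40·t ≡ 3 − 31 = -28 (mod 12).
    Divide the congruence (and modulus) by g = 4: 10·t ≡ -7 (mod 3).
    Reduce coefficients mod 3: 1·t ≡ 2 (mod 3).
    So t ≡ 2 (mod 3).
    Then x = 31 + 40·2 = 111, valid modulo lcm(40, 12) = 120: x ≡ 111 (mod 120).
Verify: 111 mod 10 = 1, 111 mod 8 = 7, 111 mod 12 = 3.

x ≡ 111 (mod 120).


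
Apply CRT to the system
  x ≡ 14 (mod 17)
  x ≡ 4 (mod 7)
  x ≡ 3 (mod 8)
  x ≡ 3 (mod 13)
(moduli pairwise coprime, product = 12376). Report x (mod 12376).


Product of moduli M = 17 · 7 · 8 · 13 = 12376.
Merge one congruence at a time:
  Start: x ≡ 14 (mod 17).
  Combine with x ≡ 4 (mod 7); new modulus lcm = 119.
    Write x = 14 + 17·t and substitute into x ≡ 4 (mod 7): 17·t ≡ 4 − 14 = -10 (mod 7).
    Reduce coefficients mod 7: 3·t ≡ 4 (mod 7).
    The inverse of 3 mod 7 is 5 (since 3·5 = 15 = 2·7 + 1), so t ≡ 5·4 = 20 ≡ 6 (mod 7).
    Then x = 14 + 17·6 = 116, valid modulo lcm(17, 7) = 119: x ≡ 116 (mod 119).
  Combine with x ≡ 3 (mod 8); new modulus lcm = 952.
    Write x = 116 + 119·t and substitute into x ≡ 3 (mod 8): 119·t ≡ 3 − 116 = -113 (mod 8).
    Reduce coefficients mod 8: 7·t ≡ 7 (mod 8).
    The inverse of 7 mod 8 is 7 (since 7·7 = 49 = 6·8 + 1), so t ≡ 7·7 = 49 ≡ 1 (mod 8).
    Then x = 116 + 119·1 = 235, valid modulo lcm(119, 8) = 952: x ≡ 235 (mod 952).
  Combine with x ≡ 3 (mod 13); new modulus lcm = 12376.
    Write x = 235 + 952·t and substitute into x ≡ 3 (mod 13): 952·t ≡ 3 − 235 = -232 (mod 13).
    Reduce coefficients mod 13: 3·t ≡ 2 (mod 13).
    The inverse of 3 mod 13 is 9 (since 3·9 = 27 = 2·13 + 1), so t ≡ 9·2 = 18 ≡ 5 (mod 13).
    Then x = 235 + 952·5 = 4995, valid modulo lcm(952, 13) = 12376: x ≡ 4995 (mod 12376).
Verify against each original: 4995 mod 17 = 14, 4995 mod 7 = 4, 4995 mod 8 = 3, 4995 mod 13 = 3.

x ≡ 4995 (mod 12376).


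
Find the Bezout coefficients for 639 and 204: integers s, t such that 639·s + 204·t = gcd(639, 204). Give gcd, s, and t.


Euclidean algorithm on (639, 204) — divide until remainder is 0:
  639 = 3 · 204 + 27
  204 = 7 · 27 + 15
  27 = 1 · 15 + 12
  15 = 1 · 12 + 3
  12 = 4 · 3 + 0
gcd(639, 204) = 3.
Track Bezout coefficients alongside the remainders: start with r₀ = 639 = a·1 + b·0 (s = 1, t = 0) and r₁ = 204 = a·0 + b·1 (s = 0, t = 1); each new remainder r_{k+1} = r_{k-1} − q_k·r_k inherits s_{k+1} = s_{k-1} − q_k·s_k, t_{k+1} = t_{k-1} − q_k·t_k, so r_k = a·s_k + b·t_k at every step:
  q = 3: r = 27, s = 1 − 3·0 = 1, t = 0 − 3·1 = -3  (check: 639·1 + 204·(-3) = 27)
  q = 7: r = 15, s = 0 − 7·1 = -7, t = 1 − 7·(-3) = 22  (check: 639·(-7) + 204·22 = 15)
  q = 1: r = 12, s = 1 − 1·(-7) = 8, t = -3 − 1·22 = -25  (check: 639·8 + 204·(-25) = 12)
  q = 1: r = 3, s = -7 − 1·8 = -15, t = 22 − 1·(-25) = 47  (check: 639·(-15) + 204·47 = 3)
The row with r = 3 (the gcd) gives the Bezout coefficients s = -15, t = 47.
Result: 639 · (-15) + 204 · (47) = 3.

gcd(639, 204) = 3; s = -15, t = 47 (check: 639·(-15) + 204·47 = 3).


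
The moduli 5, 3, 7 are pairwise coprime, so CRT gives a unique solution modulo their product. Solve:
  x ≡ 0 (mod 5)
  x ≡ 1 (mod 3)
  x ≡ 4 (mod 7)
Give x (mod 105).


Moduli 5, 3, 7 are pairwise coprime; by CRT there is a unique solution modulo M = 5 · 3 · 7 = 105.
Solve pairwise, accumulating the modulus:
  Start with x ≡ 0 (mod 5).
  Combine with x ≡ 1 (mod 3): since gcd(5, 3) = 1, we get a unique residue mod 15.
    Write x = 0 + 5·t and substitute into x ≡ 1 (mod 3): 5·t ≡ 1 − 0 = 1 (mod 3).
    Reduce coefficients mod 3: 2·t ≡ 1 (mod 3).
    The inverse of 2 mod 3 is 2 (since 2·2 = 4 = 1·3 + 1), so t ≡ 2·1 = 2 ≡ 2 (mod 3).
    Then x = 0 + 5·2 = 10, valid modulo lcm(5, 3) = 15: x ≡ 10 (mod 15).
  Combine with x ≡ 4 (mod 7): since gcd(15, 7) = 1, we get a unique residue mod 105.
    Write x = 10 + 15·t and substitute into x ≡ 4 (mod 7): 15·t ≡ 4 − 10 = -6 (mod 7).
    Reduce coefficients mod 7: 1·t ≡ 1 (mod 7).
    So t ≡ 1 (mod 7).
    Then x = 10 + 15·1 = 25, valid modulo lcm(15, 7) = 105: x ≡ 25 (mod 105).
Verify: 25 mod 5 = 0 ✓, 25 mod 3 = 1 ✓, 25 mod 7 = 4 ✓.

x ≡ 25 (mod 105).


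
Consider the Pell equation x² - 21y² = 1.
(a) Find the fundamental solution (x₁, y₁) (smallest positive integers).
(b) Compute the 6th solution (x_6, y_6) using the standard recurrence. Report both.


Step 1: Find the fundamental solution (x₁, y₁) of x² - 21y² = 1.
  Expand √21 as a continued fraction. a₀ = ⌊√21⌋ = 4; iterate m_{k+1} = d_k·a_k − m_k, d_{k+1} = (21 − m_{k+1}²)/d_k, a_{k+1} = ⌊(a₀ + m_{k+1})/d_{k+1}⌋ (starting m₀ = 0, d₀ = 1), with convergents p_k = a_k·p_{k-1} + p_{k-2}, q_k = a_k·q_{k-1} + q_{k-2} (p₋₁ = 1, q₋₁ = 0):
  k = 0: a₀ = 4; p₀/q₀ = 4/1; p₀² − 21·q₀² = 16 − 21 = -5.
  k = 1: m = 4, d = 5, a = ⌊(4 + 4)/5⌋ = 1; p/q = (1·4 + 1)/(1·1 + 0) = 5/1; p² − 21·q² = 25 − 21 = 4.
  k = 2: m = 1, d = 4, a = ⌊(4 + 1)/4⌋ = 1; p/q = (1·5 + 4)/(1·1 + 1) = 9/2; p² − 21·q² = 81 − 84 = -3.
  k = 3: m = 3, d = 3, a = ⌊(4 + 3)/3⌋ = 2; p/q = (2·9 + 5)/(2·2 + 1) = 23/5; p² − 21·q² = 529 − 525 = 4.
  k = 4: m = 3, d = 4, a = ⌊(4 + 3)/4⌋ = 1; p/q = (1·23 + 9)/(1·5 + 2) = 32/7; p² − 21·q² = 1024 − 1029 = -5.
  k = 5: m = 1, d = 5, a = ⌊(4 + 1)/5⌋ = 1; p/q = (1·32 + 23)/(1·7 + 5) = 55/12; p² − 21·q² = 3025 − 3024 = 1.
  The first convergent with p² − 21·q² = 1 gives the fundamental solution (x₁, y₁) = (55, 12).
Step 2: Apply the recurrence (x_{n+1}, y_{n+1}) = (x₁x_n + 21y₁y_n, x₁y_n + y₁x_n) repeatedly.
  From (x_1, y_1) = (55, 12): x_2 = 55·55 + 21·12·12 = 6049; y_2 = 55·12 + 12·55 = 1320.
  From (x_2, y_2) = (6049, 1320): x_3 = 55·6049 + 21·12·1320 = 665335; y_3 = 55·1320 + 12·6049 = 145188.
  From (x_3, y_3) = (665335, 145188): x_4 = 55·665335 + 21·12·145188 = 73180801; y_4 = 55·145188 + 12·665335 = 15969360.
  From (x_4, y_4) = (73180801, 15969360): x_5 = 55·73180801 + 21·12·15969360 = 8049222775; y_5 = 55·15969360 + 12·73180801 = 1756484412.
  From (x_5, y_5) = (8049222775, 1756484412): x_6 = 55·8049222775 + 21·12·1756484412 = 885341324449; y_6 = 55·1756484412 + 12·8049222775 = 193197315960.
Step 3: Verify x_6² - 21·y_6² = 783829260777109485153601 - 783829260777109485153600 = 1 (should be 1). ✓

(x_1, y_1) = (55, 12); (x_6, y_6) = (885341324449, 193197315960).
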